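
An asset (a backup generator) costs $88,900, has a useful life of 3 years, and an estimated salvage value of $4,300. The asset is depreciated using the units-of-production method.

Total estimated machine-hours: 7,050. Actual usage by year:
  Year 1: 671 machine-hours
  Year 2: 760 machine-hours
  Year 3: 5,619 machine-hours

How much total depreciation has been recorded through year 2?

Depreciable base = $88,900 − $4,300 = $84,600.
Rate = $84,600 / 7,050 machine-hours = $12 per machine-hour.
Year 1: 671 × $12 = $8,052. Book value $80,848.
Year 2: 760 × $12 = $9,120. Book value $71,728.
Accumulated through year 2 = $88,900 − $71,728 = $17,172.

$17,172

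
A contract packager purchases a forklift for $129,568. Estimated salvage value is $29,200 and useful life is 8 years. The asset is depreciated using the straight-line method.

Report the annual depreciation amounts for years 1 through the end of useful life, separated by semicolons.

$12,546; $12,546; $12,546; $12,546; $12,546; $12,546; $12,546; $12,546

Depreciable base = $129,568 − $29,200 = $100,368.
Annual expense = $100,368 / 8 = $12,546.
End of year 1: book value $117,022.
End of year 2: book value $104,476.
End of year 3: book value $91,930.
End of year 4: book value $79,384.
End of year 5: book value $66,838.
End of year 6: book value $54,292.
End of year 7: book value $41,746.
End of year 8: book value $29,200.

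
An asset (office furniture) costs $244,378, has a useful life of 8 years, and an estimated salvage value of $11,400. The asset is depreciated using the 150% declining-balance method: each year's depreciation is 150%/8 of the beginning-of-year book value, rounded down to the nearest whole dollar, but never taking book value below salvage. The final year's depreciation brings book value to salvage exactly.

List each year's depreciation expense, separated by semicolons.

Depreciable base = $244,378 − $11,400 = $232,978.
Year 1: ⌊$244,378 × 150%/8⌋ = $45,820. Book value $198,558.
Year 2: ⌊$198,558 × 150%/8⌋ = $37,229. Book value $161,329.
Year 3: ⌊$161,329 × 150%/8⌋ = $30,249. Book value $131,080.
Year 4: ⌊$131,080 × 150%/8⌋ = $24,577. Book value $106,503.
Year 5: ⌊$106,503 × 150%/8⌋ = $19,969. Book value $86,534.
Year 6: ⌊$86,534 × 150%/8⌋ = $16,225. Book value $70,309.
Year 7: ⌊$70,309 × 150%/8⌋ = $13,182. Book value $57,127.
Year 8 (final): $57,127 − $11,400 = $45,727. Book value $11,400.

$45,820; $37,229; $30,249; $24,577; $19,969; $16,225; $13,182; $45,727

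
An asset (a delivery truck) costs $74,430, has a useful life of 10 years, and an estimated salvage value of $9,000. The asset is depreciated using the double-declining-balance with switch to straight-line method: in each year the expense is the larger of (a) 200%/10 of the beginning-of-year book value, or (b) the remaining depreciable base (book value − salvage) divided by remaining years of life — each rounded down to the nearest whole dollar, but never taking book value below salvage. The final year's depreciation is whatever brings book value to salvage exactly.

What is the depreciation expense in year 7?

Depreciable base = $74,430 − $9,000 = $65,430.
Year 1: DB = ⌊$74,430 × 200%/10⌋ = $14,886; SL = ⌊$65,430/10⌋ = $6,543 → take DB $14,886. Book value $59,544.
Year 2: DB = ⌊$59,544 × 200%/10⌋ = $11,908; SL = ⌊$50,544/9⌋ = $5,616 → take DB $11,908. Book value $47,636.
Year 3: DB = ⌊$47,636 × 200%/10⌋ = $9,527; SL = ⌊$38,636/8⌋ = $4,829 → take DB $9,527. Book value $38,109.
Year 4: DB = ⌊$38,109 × 200%/10⌋ = $7,621; SL = ⌊$29,109/7⌋ = $4,158 → take DB $7,621. Book value $30,488.
Year 5: DB = ⌊$30,488 × 200%/10⌋ = $6,097; SL = ⌊$21,488/6⌋ = $3,581 → take DB $6,097. Book value $24,391.
Year 6: DB = ⌊$24,391 × 200%/10⌋ = $4,878; SL = ⌊$15,391/5⌋ = $3,078 → take DB $4,878. Book value $19,513.
Year 7: DB = ⌊$19,513 × 200%/10⌋ = $3,902; SL = ⌊$10,513/4⌋ = $2,628 → take DB $3,902. Book value $15,611.

$3,902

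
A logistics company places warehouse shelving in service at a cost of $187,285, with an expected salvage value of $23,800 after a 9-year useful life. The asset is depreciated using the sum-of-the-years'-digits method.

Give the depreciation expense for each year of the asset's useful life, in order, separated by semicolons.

$32,697; $29,064; $25,431; $21,798; $18,165; $14,532; $10,899; $7,266; $3,633

Depreciable base = $187,285 − $23,800 = $163,485.
Sum of the years' digits = 9+8+7+6+5+4+3+2+1 = 45.
Year 1: $163,485 × 9/45 = $32,697. Book value $154,588.
Year 2: $163,485 × 8/45 = $29,064. Book value $125,524.
Year 3: $163,485 × 7/45 = $25,431. Book value $100,093.
Year 4: $163,485 × 6/45 = $21,798. Book value $78,295.
Year 5: $163,485 × 5/45 = $18,165. Book value $60,130.
Year 6: $163,485 × 4/45 = $14,532. Book value $45,598.
Year 7: $163,485 × 3/45 = $10,899. Book value $34,699.
Year 8: $163,485 × 2/45 = $7,266. Book value $27,433.
Year 9: $163,485 × 1/45 = $3,633. Book value $23,800.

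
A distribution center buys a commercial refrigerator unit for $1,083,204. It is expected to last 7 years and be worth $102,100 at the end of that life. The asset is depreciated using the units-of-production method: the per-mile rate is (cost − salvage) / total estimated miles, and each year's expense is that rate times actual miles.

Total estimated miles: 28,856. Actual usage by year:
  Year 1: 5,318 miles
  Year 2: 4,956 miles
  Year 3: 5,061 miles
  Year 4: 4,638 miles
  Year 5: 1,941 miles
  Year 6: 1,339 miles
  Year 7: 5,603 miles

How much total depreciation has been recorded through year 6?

$790,602

Depreciable base = $1,083,204 − $102,100 = $981,104.
Rate = $981,104 / 28,856 miles = $34 per mile.
Year 1: 5,318 × $34 = $180,812. Book value $902,392.
Year 2: 4,956 × $34 = $168,504. Book value $733,888.
Year 3: 5,061 × $34 = $172,074. Book value $561,814.
Year 4: 4,638 × $34 = $157,692. Book value $404,122.
Year 5: 1,941 × $34 = $65,994. Book value $338,128.
Year 6: 1,339 × $34 = $45,526. Book value $292,602.
Accumulated through year 6 = $1,083,204 − $292,602 = $790,602.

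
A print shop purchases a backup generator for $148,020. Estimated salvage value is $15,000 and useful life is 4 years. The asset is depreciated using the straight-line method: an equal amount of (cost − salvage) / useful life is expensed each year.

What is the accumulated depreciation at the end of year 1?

$33,255

Depreciable base = $148,020 − $15,000 = $133,020.
Annual expense = $133,020 / 4 = $33,255.
End of year 1: book value $114,765.
Accumulated through year 1 = $148,020 − $114,765 = $33,255.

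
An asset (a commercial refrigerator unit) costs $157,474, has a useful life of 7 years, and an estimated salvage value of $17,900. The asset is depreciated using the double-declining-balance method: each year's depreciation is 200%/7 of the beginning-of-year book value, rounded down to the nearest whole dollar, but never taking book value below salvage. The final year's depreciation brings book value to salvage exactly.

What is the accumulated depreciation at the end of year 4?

Depreciable base = $157,474 − $17,900 = $139,574.
Year 1: ⌊$157,474 × 200%/7⌋ = $44,992. Book value $112,482.
Year 2: ⌊$112,482 × 200%/7⌋ = $32,137. Book value $80,345.
Year 3: ⌊$80,345 × 200%/7⌋ = $22,955. Book value $57,390.
Year 4: ⌊$57,390 × 200%/7⌋ = $16,397. Book value $40,993.
Accumulated through year 4 = $157,474 − $40,993 = $116,481.

$116,481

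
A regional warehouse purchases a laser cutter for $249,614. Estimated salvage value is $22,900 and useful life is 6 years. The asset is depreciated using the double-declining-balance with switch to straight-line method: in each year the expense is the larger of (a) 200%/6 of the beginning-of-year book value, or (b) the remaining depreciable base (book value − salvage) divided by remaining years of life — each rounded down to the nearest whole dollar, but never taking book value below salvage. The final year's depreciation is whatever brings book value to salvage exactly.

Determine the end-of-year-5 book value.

Depreciable base = $249,614 − $22,900 = $226,714.
Year 1: DB = ⌊$249,614 × 200%/6⌋ = $83,204; SL = ⌊$226,714/6⌋ = $37,785 → take DB $83,204. Book value $166,410.
Year 2: DB = ⌊$166,410 × 200%/6⌋ = $55,470; SL = ⌊$143,510/5⌋ = $28,702 → take DB $55,470. Book value $110,940.
Year 3: DB = ⌊$110,940 × 200%/6⌋ = $36,980; SL = ⌊$88,040/4⌋ = $22,010 → take DB $36,980. Book value $73,960.
Year 4: DB = ⌊$73,960 × 200%/6⌋ = $24,653; SL = ⌊$51,060/3⌋ = $17,020 → take DB $24,653. Book value $49,307.
Year 5: DB = ⌊$49,307 × 200%/6⌋ = $16,435; SL = ⌊$26,407/2⌋ = $13,203 → take DB $16,435. Book value $32,872.

$32,872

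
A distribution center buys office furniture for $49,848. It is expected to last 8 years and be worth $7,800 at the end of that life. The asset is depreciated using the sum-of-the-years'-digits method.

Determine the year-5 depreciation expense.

Depreciable base = $49,848 − $7,800 = $42,048.
Sum of the years' digits = 8+7+6+5+4+3+2+1 = 36.
Year 1: $42,048 × 8/36 = $9,344. Book value $40,504.
Year 2: $42,048 × 7/36 = $8,176. Book value $32,328.
Year 3: $42,048 × 6/36 = $7,008. Book value $25,320.
Year 4: $42,048 × 5/36 = $5,840. Book value $19,480.
Year 5: $42,048 × 4/36 = $4,672. Book value $14,808.

$4,672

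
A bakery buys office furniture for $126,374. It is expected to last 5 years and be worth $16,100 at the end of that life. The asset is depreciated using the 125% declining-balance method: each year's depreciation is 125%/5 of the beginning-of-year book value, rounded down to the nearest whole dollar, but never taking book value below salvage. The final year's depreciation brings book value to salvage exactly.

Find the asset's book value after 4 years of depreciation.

$39,987

Depreciable base = $126,374 − $16,100 = $110,274.
Year 1: ⌊$126,374 × 125%/5⌋ = $31,593. Book value $94,781.
Year 2: ⌊$94,781 × 125%/5⌋ = $23,695. Book value $71,086.
Year 3: ⌊$71,086 × 125%/5⌋ = $17,771. Book value $53,315.
Year 4: ⌊$53,315 × 125%/5⌋ = $13,328. Book value $39,987.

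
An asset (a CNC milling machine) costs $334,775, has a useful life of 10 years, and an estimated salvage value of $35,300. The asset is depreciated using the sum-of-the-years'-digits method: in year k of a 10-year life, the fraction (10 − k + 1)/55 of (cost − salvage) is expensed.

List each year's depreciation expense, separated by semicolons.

Depreciable base = $334,775 − $35,300 = $299,475.
Sum of the years' digits = 10+9+8+7+6+5+4+3+2+1 = 55.
Year 1: $299,475 × 10/55 = $54,450. Book value $280,325.
Year 2: $299,475 × 9/55 = $49,005. Book value $231,320.
Year 3: $299,475 × 8/55 = $43,560. Book value $187,760.
Year 4: $299,475 × 7/55 = $38,115. Book value $149,645.
Year 5: $299,475 × 6/55 = $32,670. Book value $116,975.
Year 6: $299,475 × 5/55 = $27,225. Book value $89,750.
Year 7: $299,475 × 4/55 = $21,780. Book value $67,970.
Year 8: $299,475 × 3/55 = $16,335. Book value $51,635.
Year 9: $299,475 × 2/55 = $10,890. Book value $40,745.
Year 10: $299,475 × 1/55 = $5,445. Book value $35,300.

$54,450; $49,005; $43,560; $38,115; $32,670; $27,225; $21,780; $16,335; $10,890; $5,445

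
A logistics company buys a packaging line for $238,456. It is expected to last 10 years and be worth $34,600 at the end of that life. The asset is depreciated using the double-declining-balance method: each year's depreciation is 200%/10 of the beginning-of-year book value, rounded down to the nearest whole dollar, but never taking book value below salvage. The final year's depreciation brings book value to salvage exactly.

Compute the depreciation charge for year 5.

Depreciable base = $238,456 − $34,600 = $203,856.
Year 1: ⌊$238,456 × 200%/10⌋ = $47,691. Book value $190,765.
Year 2: ⌊$190,765 × 200%/10⌋ = $38,153. Book value $152,612.
Year 3: ⌊$152,612 × 200%/10⌋ = $30,522. Book value $122,090.
Year 4: ⌊$122,090 × 200%/10⌋ = $24,418. Book value $97,672.
Year 5: ⌊$97,672 × 200%/10⌋ = $19,534. Book value $78,138.

$19,534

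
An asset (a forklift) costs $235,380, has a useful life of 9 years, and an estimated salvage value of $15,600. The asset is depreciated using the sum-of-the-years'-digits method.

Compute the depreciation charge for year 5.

Depreciable base = $235,380 − $15,600 = $219,780.
Sum of the years' digits = 9+8+7+6+5+4+3+2+1 = 45.
Year 1: $219,780 × 9/45 = $43,956. Book value $191,424.
Year 2: $219,780 × 8/45 = $39,072. Book value $152,352.
Year 3: $219,780 × 7/45 = $34,188. Book value $118,164.
Year 4: $219,780 × 6/45 = $29,304. Book value $88,860.
Year 5: $219,780 × 5/45 = $24,420. Book value $64,440.

$24,420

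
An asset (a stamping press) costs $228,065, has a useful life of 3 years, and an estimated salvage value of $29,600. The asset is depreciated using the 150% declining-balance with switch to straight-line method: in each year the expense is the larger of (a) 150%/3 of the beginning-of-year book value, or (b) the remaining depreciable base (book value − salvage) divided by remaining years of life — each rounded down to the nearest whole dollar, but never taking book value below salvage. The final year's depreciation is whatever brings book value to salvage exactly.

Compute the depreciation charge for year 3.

Depreciable base = $228,065 − $29,600 = $198,465.
Year 1: DB = ⌊$228,065 × 150%/3⌋ = $114,032; SL = ⌊$198,465/3⌋ = $66,155 → take DB $114,032. Book value $114,033.
Year 2: DB = ⌊$114,033 × 150%/3⌋ = $57,016; SL = ⌊$84,433/2⌋ = $42,216 → take DB $57,016. Book value $57,017.
Year 3 (final): $57,017 − $29,600 = $27,417. Book value $29,600.

$27,417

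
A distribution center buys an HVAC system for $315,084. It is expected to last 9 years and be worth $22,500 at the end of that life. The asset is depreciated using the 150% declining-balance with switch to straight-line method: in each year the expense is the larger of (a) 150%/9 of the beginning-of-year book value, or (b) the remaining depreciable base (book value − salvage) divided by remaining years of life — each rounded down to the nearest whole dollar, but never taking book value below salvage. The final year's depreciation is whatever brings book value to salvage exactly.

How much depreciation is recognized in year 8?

Depreciable base = $315,084 − $22,500 = $292,584.
Year 1: DB = ⌊$315,084 × 150%/9⌋ = $52,514; SL = ⌊$292,584/9⌋ = $32,509 → take DB $52,514. Book value $262,570.
Year 2: DB = ⌊$262,570 × 150%/9⌋ = $43,761; SL = ⌊$240,070/8⌋ = $30,008 → take DB $43,761. Book value $218,809.
Year 3: DB = ⌊$218,809 × 150%/9⌋ = $36,468; SL = ⌊$196,309/7⌋ = $28,044 → take DB $36,468. Book value $182,341.
Year 4: DB = ⌊$182,341 × 150%/9⌋ = $30,390; SL = ⌊$159,841/6⌋ = $26,640 → take DB $30,390. Book value $151,951.
Year 5: DB = ⌊$151,951 × 150%/9⌋ = $25,325; SL = ⌊$129,451/5⌋ = $25,890 → take SL $25,890. Book value $126,061.
Year 6: DB = ⌊$126,061 × 150%/9⌋ = $21,010; SL = ⌊$103,561/4⌋ = $25,890 → take SL $25,890. Book value $100,171.
Year 7: DB = ⌊$100,171 × 150%/9⌋ = $16,695; SL = ⌊$77,671/3⌋ = $25,890 → take SL $25,890. Book value $74,281.
Year 8: DB = ⌊$74,281 × 150%/9⌋ = $12,380; SL = ⌊$51,781/2⌋ = $25,890 → take SL $25,890. Book value $48,391.

$25,890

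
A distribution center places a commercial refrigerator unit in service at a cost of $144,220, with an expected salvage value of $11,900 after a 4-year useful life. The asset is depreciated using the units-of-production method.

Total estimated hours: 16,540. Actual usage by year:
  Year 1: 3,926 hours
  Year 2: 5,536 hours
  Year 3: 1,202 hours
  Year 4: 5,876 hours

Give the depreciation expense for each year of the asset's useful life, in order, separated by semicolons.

$31,408; $44,288; $9,616; $47,008

Depreciable base = $144,220 − $11,900 = $132,320.
Rate = $132,320 / 16,540 hours = $8 per hour.
Year 1: 3,926 × $8 = $31,408. Book value $112,812.
Year 2: 5,536 × $8 = $44,288. Book value $68,524.
Year 3: 1,202 × $8 = $9,616. Book value $58,908.
Year 4: 5,876 × $8 = $47,008. Book value $11,900.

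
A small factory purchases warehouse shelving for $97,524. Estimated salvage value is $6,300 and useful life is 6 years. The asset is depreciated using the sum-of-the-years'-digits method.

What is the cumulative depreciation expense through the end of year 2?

Depreciable base = $97,524 − $6,300 = $91,224.
Sum of the years' digits = 6+5+4+3+2+1 = 21.
Year 1: $91,224 × 6/21 = $26,064. Book value $71,460.
Year 2: $91,224 × 5/21 = $21,720. Book value $49,740.
Accumulated through year 2 = $97,524 − $49,740 = $47,784.

$47,784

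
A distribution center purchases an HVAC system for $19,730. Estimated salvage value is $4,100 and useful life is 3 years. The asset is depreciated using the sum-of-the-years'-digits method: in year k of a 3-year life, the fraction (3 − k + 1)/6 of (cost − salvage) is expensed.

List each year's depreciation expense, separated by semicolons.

Depreciable base = $19,730 − $4,100 = $15,630.
Sum of the years' digits = 3+2+1 = 6.
Year 1: $15,630 × 3/6 = $7,815. Book value $11,915.
Year 2: $15,630 × 2/6 = $5,210. Book value $6,705.
Year 3: $15,630 × 1/6 = $2,605. Book value $4,100.

$7,815; $5,210; $2,605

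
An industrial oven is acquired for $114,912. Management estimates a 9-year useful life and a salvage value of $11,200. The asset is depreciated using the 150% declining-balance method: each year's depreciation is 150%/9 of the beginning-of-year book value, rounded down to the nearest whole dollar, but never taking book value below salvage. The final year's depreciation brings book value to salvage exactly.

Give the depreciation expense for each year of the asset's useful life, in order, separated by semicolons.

Depreciable base = $114,912 − $11,200 = $103,712.
Year 1: ⌊$114,912 × 150%/9⌋ = $19,152. Book value $95,760.
Year 2: ⌊$95,760 × 150%/9⌋ = $15,960. Book value $79,800.
Year 3: ⌊$79,800 × 150%/9⌋ = $13,300. Book value $66,500.
Year 4: ⌊$66,500 × 150%/9⌋ = $11,083. Book value $55,417.
Year 5: ⌊$55,417 × 150%/9⌋ = $9,236. Book value $46,181.
Year 6: ⌊$46,181 × 150%/9⌋ = $7,696. Book value $38,485.
Year 7: ⌊$38,485 × 150%/9⌋ = $6,414. Book value $32,071.
Year 8: ⌊$32,071 × 150%/9⌋ = $5,345. Book value $26,726.
Year 9 (final): $26,726 − $11,200 = $15,526. Book value $11,200.

$19,152; $15,960; $13,300; $11,083; $9,236; $7,696; $6,414; $5,345; $15,526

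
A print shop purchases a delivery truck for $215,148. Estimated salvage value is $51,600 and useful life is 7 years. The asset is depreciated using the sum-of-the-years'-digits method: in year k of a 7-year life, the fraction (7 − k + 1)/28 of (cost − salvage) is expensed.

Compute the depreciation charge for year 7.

Depreciable base = $215,148 − $51,600 = $163,548.
Sum of the years' digits = 7+6+5+4+3+2+1 = 28.
Year 1: $163,548 × 7/28 = $40,887. Book value $174,261.
Year 2: $163,548 × 6/28 = $35,046. Book value $139,215.
Year 3: $163,548 × 5/28 = $29,205. Book value $110,010.
Year 4: $163,548 × 4/28 = $23,364. Book value $86,646.
Year 5: $163,548 × 3/28 = $17,523. Book value $69,123.
Year 6: $163,548 × 2/28 = $11,682. Book value $57,441.
Year 7: $163,548 × 1/28 = $5,841. Book value $51,600.

$5,841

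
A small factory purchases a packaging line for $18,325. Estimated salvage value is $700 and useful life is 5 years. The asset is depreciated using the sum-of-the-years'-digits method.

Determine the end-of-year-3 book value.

Depreciable base = $18,325 − $700 = $17,625.
Sum of the years' digits = 5+4+3+2+1 = 15.
Year 1: $17,625 × 5/15 = $5,875. Book value $12,450.
Year 2: $17,625 × 4/15 = $4,700. Book value $7,750.
Year 3: $17,625 × 3/15 = $3,525. Book value $4,225.

$4,225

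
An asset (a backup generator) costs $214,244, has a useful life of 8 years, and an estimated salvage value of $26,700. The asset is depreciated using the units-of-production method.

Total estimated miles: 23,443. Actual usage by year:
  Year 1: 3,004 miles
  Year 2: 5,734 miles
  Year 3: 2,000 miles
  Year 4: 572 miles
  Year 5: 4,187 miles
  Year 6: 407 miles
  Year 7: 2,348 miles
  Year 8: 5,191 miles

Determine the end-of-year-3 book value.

$128,340

Depreciable base = $214,244 − $26,700 = $187,544.
Rate = $187,544 / 23,443 miles = $8 per mile.
Year 1: 3,004 × $8 = $24,032. Book value $190,212.
Year 2: 5,734 × $8 = $45,872. Book value $144,340.
Year 3: 2,000 × $8 = $16,000. Book value $128,340.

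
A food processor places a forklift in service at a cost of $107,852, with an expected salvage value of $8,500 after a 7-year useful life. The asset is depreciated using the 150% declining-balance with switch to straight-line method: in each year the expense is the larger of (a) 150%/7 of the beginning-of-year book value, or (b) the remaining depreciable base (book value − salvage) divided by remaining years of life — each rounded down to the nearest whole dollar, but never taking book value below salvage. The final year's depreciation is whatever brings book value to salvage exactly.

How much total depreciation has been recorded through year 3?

Depreciable base = $107,852 − $8,500 = $99,352.
Year 1: DB = ⌊$107,852 × 150%/7⌋ = $23,111; SL = ⌊$99,352/7⌋ = $14,193 → take DB $23,111. Book value $84,741.
Year 2: DB = ⌊$84,741 × 150%/7⌋ = $18,158; SL = ⌊$76,241/6⌋ = $12,706 → take DB $18,158. Book value $66,583.
Year 3: DB = ⌊$66,583 × 150%/7⌋ = $14,267; SL = ⌊$58,083/5⌋ = $11,616 → take DB $14,267. Book value $52,316.
Accumulated through year 3 = $107,852 − $52,316 = $55,536.

$55,536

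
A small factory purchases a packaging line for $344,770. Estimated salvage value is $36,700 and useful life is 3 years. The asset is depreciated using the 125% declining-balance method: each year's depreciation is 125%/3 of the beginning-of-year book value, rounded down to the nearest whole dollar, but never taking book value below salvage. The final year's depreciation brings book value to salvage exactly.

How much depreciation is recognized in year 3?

$80,618

Depreciable base = $344,770 − $36,700 = $308,070.
Year 1: ⌊$344,770 × 125%/3⌋ = $143,654. Book value $201,116.
Year 2: ⌊$201,116 × 125%/3⌋ = $83,798. Book value $117,318.
Year 3 (final): $117,318 − $36,700 = $80,618. Book value $36,700.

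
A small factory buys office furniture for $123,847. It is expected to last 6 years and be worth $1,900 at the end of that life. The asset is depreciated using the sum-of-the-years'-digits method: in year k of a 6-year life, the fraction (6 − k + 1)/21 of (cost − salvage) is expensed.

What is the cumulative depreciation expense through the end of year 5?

$116,140

Depreciable base = $123,847 − $1,900 = $121,947.
Sum of the years' digits = 6+5+4+3+2+1 = 21.
Year 1: $121,947 × 6/21 = $34,842. Book value $89,005.
Year 2: $121,947 × 5/21 = $29,035. Book value $59,970.
Year 3: $121,947 × 4/21 = $23,228. Book value $36,742.
Year 4: $121,947 × 3/21 = $17,421. Book value $19,321.
Year 5: $121,947 × 2/21 = $11,614. Book value $7,707.
Accumulated through year 5 = $123,847 − $7,707 = $116,140.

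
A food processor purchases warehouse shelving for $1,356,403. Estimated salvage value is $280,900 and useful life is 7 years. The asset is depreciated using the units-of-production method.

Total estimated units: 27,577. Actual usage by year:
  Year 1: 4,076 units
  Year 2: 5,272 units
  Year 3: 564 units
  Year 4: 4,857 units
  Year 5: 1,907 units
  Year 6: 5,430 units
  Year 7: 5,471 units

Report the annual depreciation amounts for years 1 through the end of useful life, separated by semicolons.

$158,964; $205,608; $21,996; $189,423; $74,373; $211,770; $213,369

Depreciable base = $1,356,403 − $280,900 = $1,075,503.
Rate = $1,075,503 / 27,577 units = $39 per unit.
Year 1: 4,076 × $39 = $158,964. Book value $1,197,439.
Year 2: 5,272 × $39 = $205,608. Book value $991,831.
Year 3: 564 × $39 = $21,996. Book value $969,835.
Year 4: 4,857 × $39 = $189,423. Book value $780,412.
Year 5: 1,907 × $39 = $74,373. Book value $706,039.
Year 6: 5,430 × $39 = $211,770. Book value $494,269.
Year 7: 5,471 × $39 = $213,369. Book value $280,900.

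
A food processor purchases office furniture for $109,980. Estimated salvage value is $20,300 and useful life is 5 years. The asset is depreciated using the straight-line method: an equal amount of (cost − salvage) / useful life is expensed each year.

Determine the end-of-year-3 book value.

Depreciable base = $109,980 − $20,300 = $89,680.
Annual expense = $89,680 / 5 = $17,936.
End of year 1: book value $92,044.
End of year 2: book value $74,108.
End of year 3: book value $56,172.

$56,172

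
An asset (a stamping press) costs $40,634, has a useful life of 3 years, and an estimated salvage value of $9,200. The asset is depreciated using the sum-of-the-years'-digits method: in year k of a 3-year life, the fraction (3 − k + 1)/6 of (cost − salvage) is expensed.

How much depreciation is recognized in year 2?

Depreciable base = $40,634 − $9,200 = $31,434.
Sum of the years' digits = 3+2+1 = 6.
Year 1: $31,434 × 3/6 = $15,717. Book value $24,917.
Year 2: $31,434 × 2/6 = $10,478. Book value $14,439.

$10,478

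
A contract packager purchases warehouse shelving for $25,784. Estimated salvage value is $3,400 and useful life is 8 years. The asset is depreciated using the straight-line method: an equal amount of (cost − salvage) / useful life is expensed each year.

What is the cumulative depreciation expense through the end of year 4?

Depreciable base = $25,784 − $3,400 = $22,384.
Annual expense = $22,384 / 8 = $2,798.
End of year 1: book value $22,986.
End of year 2: book value $20,188.
End of year 3: book value $17,390.
End of year 4: book value $14,592.
Accumulated through year 4 = $25,784 − $14,592 = $11,192.

$11,192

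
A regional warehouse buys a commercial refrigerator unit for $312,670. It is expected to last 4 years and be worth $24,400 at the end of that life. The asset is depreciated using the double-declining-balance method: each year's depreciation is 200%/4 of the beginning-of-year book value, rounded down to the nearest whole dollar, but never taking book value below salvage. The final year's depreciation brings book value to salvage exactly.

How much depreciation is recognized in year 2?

Depreciable base = $312,670 − $24,400 = $288,270.
Year 1: ⌊$312,670 × 200%/4⌋ = $156,335. Book value $156,335.
Year 2: ⌊$156,335 × 200%/4⌋ = $78,167. Book value $78,168.

$78,167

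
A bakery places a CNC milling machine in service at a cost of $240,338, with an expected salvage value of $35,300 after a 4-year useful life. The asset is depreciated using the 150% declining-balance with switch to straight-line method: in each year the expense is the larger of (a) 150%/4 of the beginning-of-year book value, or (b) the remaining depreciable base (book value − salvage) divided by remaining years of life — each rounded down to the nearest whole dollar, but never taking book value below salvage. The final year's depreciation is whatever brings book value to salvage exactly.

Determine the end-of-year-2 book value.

$93,883

Depreciable base = $240,338 − $35,300 = $205,038.
Year 1: DB = ⌊$240,338 × 150%/4⌋ = $90,126; SL = ⌊$205,038/4⌋ = $51,259 → take DB $90,126. Book value $150,212.
Year 2: DB = ⌊$150,212 × 150%/4⌋ = $56,329; SL = ⌊$114,912/3⌋ = $38,304 → take DB $56,329. Book value $93,883.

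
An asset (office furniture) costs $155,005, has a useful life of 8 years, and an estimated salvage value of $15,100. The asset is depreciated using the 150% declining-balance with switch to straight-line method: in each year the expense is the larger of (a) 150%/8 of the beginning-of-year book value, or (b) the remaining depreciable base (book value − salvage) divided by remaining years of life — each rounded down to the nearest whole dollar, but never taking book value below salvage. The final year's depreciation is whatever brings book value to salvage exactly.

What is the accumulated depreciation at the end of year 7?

Depreciable base = $155,005 − $15,100 = $139,905.
Year 1: DB = ⌊$155,005 × 150%/8⌋ = $29,063; SL = ⌊$139,905/8⌋ = $17,488 → take DB $29,063. Book value $125,942.
Year 2: DB = ⌊$125,942 × 150%/8⌋ = $23,614; SL = ⌊$110,842/7⌋ = $15,834 → take DB $23,614. Book value $102,328.
Year 3: DB = ⌊$102,328 × 150%/8⌋ = $19,186; SL = ⌊$87,228/6⌋ = $14,538 → take DB $19,186. Book value $83,142.
Year 4: DB = ⌊$83,142 × 150%/8⌋ = $15,589; SL = ⌊$68,042/5⌋ = $13,608 → take DB $15,589. Book value $67,553.
Year 5: DB = ⌊$67,553 × 150%/8⌋ = $12,666; SL = ⌊$52,453/4⌋ = $13,113 → take SL $13,113. Book value $54,440.
Year 6: DB = ⌊$54,440 × 150%/8⌋ = $10,207; SL = ⌊$39,340/3⌋ = $13,113 → take SL $13,113. Book value $41,327.
Year 7: DB = ⌊$41,327 × 150%/8⌋ = $7,748; SL = ⌊$26,227/2⌋ = $13,113 → take SL $13,113. Book value $28,214.
Accumulated through year 7 = $155,005 − $28,214 = $126,791.

$126,791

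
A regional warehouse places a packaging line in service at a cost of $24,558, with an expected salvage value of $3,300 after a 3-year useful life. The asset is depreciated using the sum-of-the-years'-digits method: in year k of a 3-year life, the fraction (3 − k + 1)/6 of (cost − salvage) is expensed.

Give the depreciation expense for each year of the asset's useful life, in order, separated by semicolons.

$10,629; $7,086; $3,543

Depreciable base = $24,558 − $3,300 = $21,258.
Sum of the years' digits = 3+2+1 = 6.
Year 1: $21,258 × 3/6 = $10,629. Book value $13,929.
Year 2: $21,258 × 2/6 = $7,086. Book value $6,843.
Year 3: $21,258 × 1/6 = $3,543. Book value $3,300.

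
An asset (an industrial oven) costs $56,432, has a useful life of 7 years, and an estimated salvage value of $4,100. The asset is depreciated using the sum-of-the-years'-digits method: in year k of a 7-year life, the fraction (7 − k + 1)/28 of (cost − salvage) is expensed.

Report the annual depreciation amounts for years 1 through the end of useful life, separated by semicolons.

$13,083; $11,214; $9,345; $7,476; $5,607; $3,738; $1,869

Depreciable base = $56,432 − $4,100 = $52,332.
Sum of the years' digits = 7+6+5+4+3+2+1 = 28.
Year 1: $52,332 × 7/28 = $13,083. Book value $43,349.
Year 2: $52,332 × 6/28 = $11,214. Book value $32,135.
Year 3: $52,332 × 5/28 = $9,345. Book value $22,790.
Year 4: $52,332 × 4/28 = $7,476. Book value $15,314.
Year 5: $52,332 × 3/28 = $5,607. Book value $9,707.
Year 6: $52,332 × 2/28 = $3,738. Book value $5,969.
Year 7: $52,332 × 1/28 = $1,869. Book value $4,100.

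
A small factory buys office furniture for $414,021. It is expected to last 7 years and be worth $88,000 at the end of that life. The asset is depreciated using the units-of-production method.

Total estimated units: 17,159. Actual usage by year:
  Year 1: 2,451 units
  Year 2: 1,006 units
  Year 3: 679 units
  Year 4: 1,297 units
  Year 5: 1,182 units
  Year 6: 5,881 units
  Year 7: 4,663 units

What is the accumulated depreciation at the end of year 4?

Depreciable base = $414,021 − $88,000 = $326,021.
Rate = $326,021 / 17,159 units = $19 per unit.
Year 1: 2,451 × $19 = $46,569. Book value $367,452.
Year 2: 1,006 × $19 = $19,114. Book value $348,338.
Year 3: 679 × $19 = $12,901. Book value $335,437.
Year 4: 1,297 × $19 = $24,643. Book value $310,794.
Accumulated through year 4 = $414,021 − $310,794 = $103,227.

$103,227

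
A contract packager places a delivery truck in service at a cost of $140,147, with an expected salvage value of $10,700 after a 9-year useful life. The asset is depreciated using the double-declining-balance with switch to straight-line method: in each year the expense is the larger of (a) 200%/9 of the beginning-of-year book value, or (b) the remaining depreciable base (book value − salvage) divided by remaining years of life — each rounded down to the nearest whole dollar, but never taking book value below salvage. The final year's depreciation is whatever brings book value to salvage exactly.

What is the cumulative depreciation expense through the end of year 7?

Depreciable base = $140,147 − $10,700 = $129,447.
Year 1: DB = ⌊$140,147 × 200%/9⌋ = $31,143; SL = ⌊$129,447/9⌋ = $14,383 → take DB $31,143. Book value $109,004.
Year 2: DB = ⌊$109,004 × 200%/9⌋ = $24,223; SL = ⌊$98,304/8⌋ = $12,288 → take DB $24,223. Book value $84,781.
Year 3: DB = ⌊$84,781 × 200%/9⌋ = $18,840; SL = ⌊$74,081/7⌋ = $10,583 → take DB $18,840. Book value $65,941.
Year 4: DB = ⌊$65,941 × 200%/9⌋ = $14,653; SL = ⌊$55,241/6⌋ = $9,206 → take DB $14,653. Book value $51,288.
Year 5: DB = ⌊$51,288 × 200%/9⌋ = $11,397; SL = ⌊$40,588/5⌋ = $8,117 → take DB $11,397. Book value $39,891.
Year 6: DB = ⌊$39,891 × 200%/9⌋ = $8,864; SL = ⌊$29,191/4⌋ = $7,297 → take DB $8,864. Book value $31,027.
Year 7: DB = ⌊$31,027 × 200%/9⌋ = $6,894; SL = ⌊$20,327/3⌋ = $6,775 → take DB $6,894. Book value $24,133.
Accumulated through year 7 = $140,147 − $24,133 = $116,014.

$116,014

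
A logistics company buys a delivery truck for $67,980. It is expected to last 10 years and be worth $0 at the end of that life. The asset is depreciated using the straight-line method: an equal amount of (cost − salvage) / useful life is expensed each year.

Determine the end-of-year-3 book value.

$47,586

Depreciable base = $67,980 − $0 = $67,980.
Annual expense = $67,980 / 10 = $6,798.
End of year 1: book value $61,182.
End of year 2: book value $54,384.
End of year 3: book value $47,586.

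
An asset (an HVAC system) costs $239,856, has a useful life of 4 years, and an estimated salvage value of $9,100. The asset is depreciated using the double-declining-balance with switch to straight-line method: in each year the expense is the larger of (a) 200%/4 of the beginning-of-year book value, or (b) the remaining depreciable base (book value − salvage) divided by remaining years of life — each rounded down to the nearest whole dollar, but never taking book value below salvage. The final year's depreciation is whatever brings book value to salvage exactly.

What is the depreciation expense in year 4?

$20,882

Depreciable base = $239,856 − $9,100 = $230,756.
Year 1: DB = ⌊$239,856 × 200%/4⌋ = $119,928; SL = ⌊$230,756/4⌋ = $57,689 → take DB $119,928. Book value $119,928.
Year 2: DB = ⌊$119,928 × 200%/4⌋ = $59,964; SL = ⌊$110,828/3⌋ = $36,942 → take DB $59,964. Book value $59,964.
Year 3: DB = ⌊$59,964 × 200%/4⌋ = $29,982; SL = ⌊$50,864/2⌋ = $25,432 → take DB $29,982. Book value $29,982.
Year 4 (final): $29,982 − $9,100 = $20,882. Book value $9,100.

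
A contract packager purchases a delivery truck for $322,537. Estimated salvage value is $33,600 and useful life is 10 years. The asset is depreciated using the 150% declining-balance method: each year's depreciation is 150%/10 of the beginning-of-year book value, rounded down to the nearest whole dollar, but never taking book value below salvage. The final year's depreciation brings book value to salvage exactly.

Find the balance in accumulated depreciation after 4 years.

$154,169

Depreciable base = $322,537 − $33,600 = $288,937.
Year 1: ⌊$322,537 × 150%/10⌋ = $48,380. Book value $274,157.
Year 2: ⌊$274,157 × 150%/10⌋ = $41,123. Book value $233,034.
Year 3: ⌊$233,034 × 150%/10⌋ = $34,955. Book value $198,079.
Year 4: ⌊$198,079 × 150%/10⌋ = $29,711. Book value $168,368.
Accumulated through year 4 = $322,537 − $168,368 = $154,169.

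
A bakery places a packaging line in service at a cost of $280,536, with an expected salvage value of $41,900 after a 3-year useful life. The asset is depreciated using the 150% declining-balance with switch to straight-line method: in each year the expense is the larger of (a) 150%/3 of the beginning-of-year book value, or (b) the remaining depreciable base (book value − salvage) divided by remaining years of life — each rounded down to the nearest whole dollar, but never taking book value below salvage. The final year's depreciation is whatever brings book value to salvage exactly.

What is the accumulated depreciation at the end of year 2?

Depreciable base = $280,536 − $41,900 = $238,636.
Year 1: DB = ⌊$280,536 × 150%/3⌋ = $140,268; SL = ⌊$238,636/3⌋ = $79,545 → take DB $140,268. Book value $140,268.
Year 2: DB = ⌊$140,268 × 150%/3⌋ = $70,134; SL = ⌊$98,368/2⌋ = $49,184 → take DB $70,134. Book value $70,134.
Accumulated through year 2 = $280,536 − $70,134 = $210,402.

$210,402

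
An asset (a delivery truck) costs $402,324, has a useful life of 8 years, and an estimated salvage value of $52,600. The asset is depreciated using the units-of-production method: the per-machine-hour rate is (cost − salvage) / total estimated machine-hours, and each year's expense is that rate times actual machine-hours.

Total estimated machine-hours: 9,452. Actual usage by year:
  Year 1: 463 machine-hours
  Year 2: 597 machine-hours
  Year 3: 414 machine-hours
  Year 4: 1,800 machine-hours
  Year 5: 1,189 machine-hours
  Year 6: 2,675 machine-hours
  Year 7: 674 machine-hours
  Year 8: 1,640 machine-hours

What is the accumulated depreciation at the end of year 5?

Depreciable base = $402,324 − $52,600 = $349,724.
Rate = $349,724 / 9,452 machine-hours = $37 per machine-hour.
Year 1: 463 × $37 = $17,131. Book value $385,193.
Year 2: 597 × $37 = $22,089. Book value $363,104.
Year 3: 414 × $37 = $15,318. Book value $347,786.
Year 4: 1,800 × $37 = $66,600. Book value $281,186.
Year 5: 1,189 × $37 = $43,993. Book value $237,193.
Accumulated through year 5 = $402,324 − $237,193 = $165,131.

$165,131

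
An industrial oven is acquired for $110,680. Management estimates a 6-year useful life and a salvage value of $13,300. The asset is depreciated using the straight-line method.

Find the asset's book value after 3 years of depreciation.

Depreciable base = $110,680 − $13,300 = $97,380.
Annual expense = $97,380 / 6 = $16,230.
End of year 1: book value $94,450.
End of year 2: book value $78,220.
End of year 3: book value $61,990.

$61,990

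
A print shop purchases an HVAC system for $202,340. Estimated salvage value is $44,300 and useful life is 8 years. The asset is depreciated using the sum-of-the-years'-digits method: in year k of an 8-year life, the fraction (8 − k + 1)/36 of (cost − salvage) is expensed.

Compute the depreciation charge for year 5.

Depreciable base = $202,340 − $44,300 = $158,040.
Sum of the years' digits = 8+7+6+5+4+3+2+1 = 36.
Year 1: $158,040 × 8/36 = $35,120. Book value $167,220.
Year 2: $158,040 × 7/36 = $30,730. Book value $136,490.
Year 3: $158,040 × 6/36 = $26,340. Book value $110,150.
Year 4: $158,040 × 5/36 = $21,950. Book value $88,200.
Year 5: $158,040 × 4/36 = $17,560. Book value $70,640.

$17,560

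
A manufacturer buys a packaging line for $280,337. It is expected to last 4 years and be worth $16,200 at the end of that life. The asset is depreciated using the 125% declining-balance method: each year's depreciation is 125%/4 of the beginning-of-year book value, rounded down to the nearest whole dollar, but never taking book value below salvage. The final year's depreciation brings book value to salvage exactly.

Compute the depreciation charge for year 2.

$60,228

Depreciable base = $280,337 − $16,200 = $264,137.
Year 1: ⌊$280,337 × 125%/4⌋ = $87,605. Book value $192,732.
Year 2: ⌊$192,732 × 125%/4⌋ = $60,228. Book value $132,504.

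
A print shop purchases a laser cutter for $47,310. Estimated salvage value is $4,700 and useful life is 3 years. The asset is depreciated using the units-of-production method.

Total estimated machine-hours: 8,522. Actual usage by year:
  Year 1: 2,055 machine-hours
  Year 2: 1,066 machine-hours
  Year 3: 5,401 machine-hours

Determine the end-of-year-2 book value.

Depreciable base = $47,310 − $4,700 = $42,610.
Rate = $42,610 / 8,522 machine-hours = $5 per machine-hour.
Year 1: 2,055 × $5 = $10,275. Book value $37,035.
Year 2: 1,066 × $5 = $5,330. Book value $31,705.

$31,705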